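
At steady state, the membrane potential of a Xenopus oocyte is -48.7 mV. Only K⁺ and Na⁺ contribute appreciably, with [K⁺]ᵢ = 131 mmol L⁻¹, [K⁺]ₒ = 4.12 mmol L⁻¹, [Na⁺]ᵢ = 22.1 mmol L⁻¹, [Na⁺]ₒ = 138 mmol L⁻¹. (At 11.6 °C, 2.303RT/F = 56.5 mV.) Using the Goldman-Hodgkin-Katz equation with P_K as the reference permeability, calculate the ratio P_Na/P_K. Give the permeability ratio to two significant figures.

Let α = P_Na/P_K. GHK: Vm = 56.5·log₁₀[(Kₒ + α·Naₒ)/(Kᵢ + α·Naᵢ)].
10^(Vm/56.5) = 10^(-48.7/56.5) = 0.13742
So 0.13742·(Kᵢ + α·Naᵢ) = Kₒ + α·Naₒ → α = (0.13742·131.0 − 4.12) / (138.0 − 0.13742·22.1)
α = (18 − 4.12) / (138.0 − 3.037) = 13.88/135 = 0.1029

0.10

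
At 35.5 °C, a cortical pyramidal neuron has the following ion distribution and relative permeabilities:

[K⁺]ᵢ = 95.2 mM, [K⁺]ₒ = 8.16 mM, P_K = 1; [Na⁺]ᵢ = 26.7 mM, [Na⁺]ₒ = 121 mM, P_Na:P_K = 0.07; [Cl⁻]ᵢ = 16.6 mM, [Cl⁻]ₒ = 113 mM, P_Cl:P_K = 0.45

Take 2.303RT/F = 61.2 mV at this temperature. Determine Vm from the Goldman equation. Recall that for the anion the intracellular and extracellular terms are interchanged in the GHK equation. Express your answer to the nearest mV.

Vm = 61.2 · log₁₀[(Σ P·[cation]ₒ + Σ P·[anion]ᵢ) / (Σ P·[cation]ᵢ + Σ P·[anion]ₒ)]
Numerator = 1×8.16 + 0.07×121 + 0.45×16.6 = 24.1
Denominator = 1×95.2 + 0.07×26.7 + 0.45×113 = 147.9
Vm = 61.2 · log₁₀(0.16293) = 61.2 × (-0.7880) = -48.23 mV

-48 mV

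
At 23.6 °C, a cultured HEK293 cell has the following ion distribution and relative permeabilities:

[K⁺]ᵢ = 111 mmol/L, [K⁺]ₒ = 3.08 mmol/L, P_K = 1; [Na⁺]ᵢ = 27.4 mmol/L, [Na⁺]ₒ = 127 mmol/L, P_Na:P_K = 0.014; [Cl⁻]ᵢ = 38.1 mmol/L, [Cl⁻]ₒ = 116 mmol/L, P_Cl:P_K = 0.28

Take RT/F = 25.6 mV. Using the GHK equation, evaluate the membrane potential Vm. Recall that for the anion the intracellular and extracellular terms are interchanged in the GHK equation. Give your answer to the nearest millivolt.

Vm = 25.6 · ln[(Σ P·[cation]ₒ + Σ P·[anion]ᵢ) / (Σ P·[cation]ᵢ + Σ P·[anion]ₒ)]
Numerator = 1×3.08 + 0.014×127 + 0.28×38.1 = 15.53
Denominator = 1×111 + 0.014×27.4 + 0.28×116 = 143.9
Vm = 25.6 · ln(0.10792) = 25.6 × (-2.2263) = -56.99 mV

-57 mV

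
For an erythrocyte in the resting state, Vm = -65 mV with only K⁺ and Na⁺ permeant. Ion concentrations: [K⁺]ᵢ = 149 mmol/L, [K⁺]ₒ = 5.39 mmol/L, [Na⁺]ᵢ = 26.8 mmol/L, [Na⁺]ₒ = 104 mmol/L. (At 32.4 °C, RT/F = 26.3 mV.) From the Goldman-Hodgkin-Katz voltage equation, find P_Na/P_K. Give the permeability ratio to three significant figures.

0.0707

Let α = P_Na/P_K. GHK: Vm = 26.3·ln[(Kₒ + α·Naₒ)/(Kᵢ + α·Naᵢ)].
e^(Vm/26.3) = e^(-65.0/26.3) = 0.08446
So 0.08446·(Kᵢ + α·Naᵢ) = Kₒ + α·Naₒ → α = (0.08446·149.0 − 5.39) / (104.0 − 0.08446·26.8)
α = (12.58 − 5.39) / (104.0 − 2.264) = 7.194/101.7 = 0.07072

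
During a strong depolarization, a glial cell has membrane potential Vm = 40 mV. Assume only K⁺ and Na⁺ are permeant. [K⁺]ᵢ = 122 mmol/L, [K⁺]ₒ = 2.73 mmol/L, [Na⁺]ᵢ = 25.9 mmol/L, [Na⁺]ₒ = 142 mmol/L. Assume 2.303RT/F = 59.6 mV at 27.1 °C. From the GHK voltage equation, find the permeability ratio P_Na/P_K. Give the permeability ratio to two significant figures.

28

Let α = P_Na/P_K. GHK: Vm = 59.6·log₁₀[(Kₒ + α·Naₒ)/(Kᵢ + α·Naᵢ)].
10^(Vm/59.6) = 10^(40.0/59.6) = 4.6897
So 4.6897·(Kᵢ + α·Naᵢ) = Kₒ + α·Naₒ → α = (4.6897·122.0 − 2.73) / (142.0 − 4.6897·25.9)
α = (572.1 − 2.73) / (142.0 − 121.5) = 569.4/20.54 = 27.72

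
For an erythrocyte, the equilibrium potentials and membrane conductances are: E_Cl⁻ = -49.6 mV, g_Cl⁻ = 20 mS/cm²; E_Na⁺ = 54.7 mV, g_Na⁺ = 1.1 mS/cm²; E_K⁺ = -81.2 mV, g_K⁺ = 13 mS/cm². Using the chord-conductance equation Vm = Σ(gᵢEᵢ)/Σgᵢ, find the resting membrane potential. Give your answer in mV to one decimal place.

Σ gᵢEᵢ = 20·(-49.6) + 1.1·(54.7) + 13·(-81.2) = -1987.43
Σ gᵢ = 20 + 1.1 + 13 = 34.1
Vm = -1987.43 / 34.1 = -58.28 mV

-58.3 mV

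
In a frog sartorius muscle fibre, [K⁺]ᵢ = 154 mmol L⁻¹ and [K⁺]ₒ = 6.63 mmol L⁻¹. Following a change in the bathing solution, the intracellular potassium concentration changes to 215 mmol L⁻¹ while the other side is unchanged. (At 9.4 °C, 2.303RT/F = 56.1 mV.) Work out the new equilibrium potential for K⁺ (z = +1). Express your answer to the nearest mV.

After the shift: [K⁺]_out = 6.63, [K⁺]_in = 215 mmol L⁻¹.
E_new = (56.1/1)·log₁₀(6.63/215) = 56.10 · (-1.5109) = -84.76 mV

-85 mV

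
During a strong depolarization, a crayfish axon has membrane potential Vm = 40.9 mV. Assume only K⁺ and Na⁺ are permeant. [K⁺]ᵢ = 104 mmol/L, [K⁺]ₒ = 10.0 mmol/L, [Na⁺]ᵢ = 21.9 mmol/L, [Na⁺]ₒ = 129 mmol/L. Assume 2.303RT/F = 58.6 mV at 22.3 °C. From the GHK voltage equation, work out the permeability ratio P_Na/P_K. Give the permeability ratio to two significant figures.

26

Let α = P_Na/P_K. GHK: Vm = 58.6·log₁₀[(Kₒ + α·Naₒ)/(Kᵢ + α·Naᵢ)].
10^(Vm/58.6) = 10^(40.9/58.6) = 4.9883
So 4.9883·(Kᵢ + α·Naᵢ) = Kₒ + α·Naₒ → α = (4.9883·104.0 − 10.0) / (129.0 − 4.9883·21.9)
α = (518.8 − 10.0) / (129.0 − 109.2) = 508.8/19.76 = 25.75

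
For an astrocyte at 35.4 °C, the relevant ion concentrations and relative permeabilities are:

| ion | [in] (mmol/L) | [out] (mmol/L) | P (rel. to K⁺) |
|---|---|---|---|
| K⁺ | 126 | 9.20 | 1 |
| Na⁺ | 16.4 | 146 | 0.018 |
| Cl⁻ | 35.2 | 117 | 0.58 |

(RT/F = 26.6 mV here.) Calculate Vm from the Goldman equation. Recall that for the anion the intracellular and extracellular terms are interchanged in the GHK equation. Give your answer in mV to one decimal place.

-47.8 mV

Vm = 26.6 · ln[(Σ P·[cation]ₒ + Σ P·[anion]ᵢ) / (Σ P·[cation]ᵢ + Σ P·[anion]ₒ)]
Numerator = 1×9.20 + 0.018×146 + 0.58×35.2 = 32.24
Denominator = 1×126 + 0.018×16.4 + 0.58×117 = 194.2
Vm = 26.6 · ln(0.16607) = 26.6 × (-1.7953) = -47.76 mV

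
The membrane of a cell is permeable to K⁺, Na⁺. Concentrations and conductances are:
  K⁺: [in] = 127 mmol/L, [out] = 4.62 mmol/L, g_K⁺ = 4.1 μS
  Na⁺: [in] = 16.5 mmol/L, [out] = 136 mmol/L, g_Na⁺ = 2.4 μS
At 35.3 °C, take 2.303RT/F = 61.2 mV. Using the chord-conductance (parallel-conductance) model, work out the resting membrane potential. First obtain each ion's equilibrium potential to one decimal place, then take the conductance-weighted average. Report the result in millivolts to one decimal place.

-34.9 mV

E_K⁺ = (61.2/1)·log₁₀(4.62/127) = -88.1 mV
E_Na⁺ = (61.2/1)·log₁₀(136/16.5) = 56.1 mV
Vm = (Σ gᵢEᵢ)/(Σ gᵢ) = (4.1·-88.1 + 2.4·56.1) / (4.1 + 2.4)
= -226.57 / 6.5 = -34.86 mV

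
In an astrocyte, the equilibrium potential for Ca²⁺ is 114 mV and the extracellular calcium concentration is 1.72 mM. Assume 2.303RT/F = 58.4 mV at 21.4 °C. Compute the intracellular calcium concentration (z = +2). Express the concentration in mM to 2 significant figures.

0.00021 mM

Nernst: E = (58.4/2) · log₁₀([out]/[in]), so log₁₀([out]/[in]) = 114.0 × 2 / 58.4 = 3.9041.
[out]/[in] = 10^(3.9041) = 8019.
[in] = 1.72 / 8019 = 0.0002145 mM.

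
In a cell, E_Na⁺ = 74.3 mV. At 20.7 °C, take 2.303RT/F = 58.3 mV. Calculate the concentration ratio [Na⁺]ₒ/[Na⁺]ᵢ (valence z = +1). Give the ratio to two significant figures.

log₁₀([out]/[in]) = E·z/(58.3) = 74.3 × 1 / 58.3 = 1.2744
[out]/[in] = 10^(1.2744) = 18.81

19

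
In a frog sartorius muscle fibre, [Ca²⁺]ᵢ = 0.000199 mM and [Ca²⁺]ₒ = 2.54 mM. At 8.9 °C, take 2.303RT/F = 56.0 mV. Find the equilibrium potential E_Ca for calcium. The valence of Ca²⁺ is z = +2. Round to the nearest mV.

115 mV

E = (56.0/z) · log₁₀([Ca²⁺]_out/[Ca²⁺]_in) with z = +2.
= (56.0/2) · log₁₀(2.54/0.000199) = 28.00 · log₁₀(1.276e+04)
= 28.00 · (4.1060) = 114.97 mV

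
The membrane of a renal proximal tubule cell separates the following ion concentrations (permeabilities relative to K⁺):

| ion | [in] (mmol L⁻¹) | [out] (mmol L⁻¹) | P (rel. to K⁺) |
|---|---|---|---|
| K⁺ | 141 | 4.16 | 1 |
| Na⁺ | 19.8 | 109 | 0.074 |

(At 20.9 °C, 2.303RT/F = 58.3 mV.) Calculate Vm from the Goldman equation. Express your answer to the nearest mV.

-62 mV

Vm = 58.3 · log₁₀[(Σ P·[cation]ₒ + Σ P·[anion]ᵢ) / (Σ P·[cation]ᵢ + Σ P·[anion]ₒ)]
Numerator = 1×4.16 + 0.074×109 = 12.23
Denominator = 1×141 + 0.074×19.8 = 142.5
Vm = 58.3 · log₁₀(0.085817) = 58.3 × (-1.0664) = -62.17 mV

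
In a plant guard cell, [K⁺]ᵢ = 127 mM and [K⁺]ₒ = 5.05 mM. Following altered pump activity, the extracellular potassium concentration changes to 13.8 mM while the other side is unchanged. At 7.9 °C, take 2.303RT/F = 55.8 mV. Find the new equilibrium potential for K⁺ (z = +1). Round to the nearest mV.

After the shift: [K⁺]_out = 13.8, [K⁺]_in = 127 mM.
E_new = (55.8/1)·log₁₀(13.8/127) = 55.80 · (-0.9639) = -53.79 mV

-54 mV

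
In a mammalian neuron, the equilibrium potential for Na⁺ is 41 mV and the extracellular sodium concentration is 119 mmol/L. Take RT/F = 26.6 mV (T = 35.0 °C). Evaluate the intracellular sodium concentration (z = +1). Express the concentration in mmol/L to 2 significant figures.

Nernst: E = (26.6/1) · ln([out]/[in]), so ln([out]/[in]) = 41.0 × 1 / 26.6 = 1.5414.
[out]/[in] = e^(1.5414) = 4.671.
[in] = 119 / 4.671 = 25.48 mmol/L.

25 mmol/L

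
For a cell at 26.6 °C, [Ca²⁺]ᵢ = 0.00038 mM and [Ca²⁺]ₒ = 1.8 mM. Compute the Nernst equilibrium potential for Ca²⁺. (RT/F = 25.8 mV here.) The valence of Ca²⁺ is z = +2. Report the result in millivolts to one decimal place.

109.2 mV

E = (25.8/z) · ln([Ca²⁺]_out/[Ca²⁺]_in) with z = +2.
= (25.8/2) · ln(1.8/0.00038) = 12.90 · ln(4737)
= 12.90 · (8.4631) = 109.17 mV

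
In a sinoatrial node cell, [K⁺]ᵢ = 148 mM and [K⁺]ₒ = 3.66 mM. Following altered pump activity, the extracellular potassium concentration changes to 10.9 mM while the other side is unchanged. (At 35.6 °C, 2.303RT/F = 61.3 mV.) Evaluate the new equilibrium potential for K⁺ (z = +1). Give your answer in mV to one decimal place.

-69.4 mV

After the shift: [K⁺]_out = 10.9, [K⁺]_in = 148 mM.
E_new = (61.3/1)·log₁₀(10.9/148) = 61.30 · (-1.1328) = -69.44 mV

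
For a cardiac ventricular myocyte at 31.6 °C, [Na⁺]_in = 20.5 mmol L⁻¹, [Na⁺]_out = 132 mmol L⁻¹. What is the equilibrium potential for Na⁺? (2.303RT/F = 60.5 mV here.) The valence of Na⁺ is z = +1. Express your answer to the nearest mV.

E = (60.5/z) · log₁₀([Na⁺]_out/[Na⁺]_in) with z = +1.
= (60.5/1) · log₁₀(132/20.5) = 60.50 · log₁₀(6.439)
= 60.50 · (0.8088) = 48.93 mV

49 mV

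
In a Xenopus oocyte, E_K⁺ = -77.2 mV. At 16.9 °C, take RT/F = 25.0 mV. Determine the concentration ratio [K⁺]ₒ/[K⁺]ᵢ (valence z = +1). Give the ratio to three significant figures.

ln([out]/[in]) = E·z/(25.0) = -77.2 × 1 / 25.0 = -3.0880
[out]/[in] = e^(-3.0880) = 0.04559

0.0456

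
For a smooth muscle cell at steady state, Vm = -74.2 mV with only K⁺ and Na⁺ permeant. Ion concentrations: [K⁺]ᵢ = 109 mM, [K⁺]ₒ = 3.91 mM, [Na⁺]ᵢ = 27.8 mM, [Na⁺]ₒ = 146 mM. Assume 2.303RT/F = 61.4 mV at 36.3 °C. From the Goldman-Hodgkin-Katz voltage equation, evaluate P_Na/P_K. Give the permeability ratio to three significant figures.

Let α = P_Na/P_K. GHK: Vm = 61.4·log₁₀[(Kₒ + α·Naₒ)/(Kᵢ + α·Naᵢ)].
10^(Vm/61.4) = 10^(-74.2/61.4) = 0.061877
So 0.061877·(Kᵢ + α·Naᵢ) = Kₒ + α·Naₒ → α = (0.061877·109.0 − 3.91) / (146.0 − 0.061877·27.8)
α = (6.745 − 3.91) / (146.0 − 1.72) = 2.835/144.3 = 0.01965

0.0196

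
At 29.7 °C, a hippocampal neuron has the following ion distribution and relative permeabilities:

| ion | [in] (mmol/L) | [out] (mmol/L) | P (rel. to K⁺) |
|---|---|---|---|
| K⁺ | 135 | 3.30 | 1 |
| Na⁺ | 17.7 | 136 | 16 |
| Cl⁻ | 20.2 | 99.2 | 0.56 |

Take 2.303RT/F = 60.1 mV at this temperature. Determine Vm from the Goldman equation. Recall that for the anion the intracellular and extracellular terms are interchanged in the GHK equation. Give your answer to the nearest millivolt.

Vm = 60.1 · log₁₀[(Σ P·[cation]ₒ + Σ P·[anion]ᵢ) / (Σ P·[cation]ᵢ + Σ P·[anion]ₒ)]
Numerator = 1×3.30 + 16×136 + 0.56×20.2 = 2191
Denominator = 1×135 + 16×17.7 + 0.56×99.2 = 473.8
Vm = 60.1 · log₁₀(4.624) = 60.1 × (0.6650) = 39.97 mV

40 mV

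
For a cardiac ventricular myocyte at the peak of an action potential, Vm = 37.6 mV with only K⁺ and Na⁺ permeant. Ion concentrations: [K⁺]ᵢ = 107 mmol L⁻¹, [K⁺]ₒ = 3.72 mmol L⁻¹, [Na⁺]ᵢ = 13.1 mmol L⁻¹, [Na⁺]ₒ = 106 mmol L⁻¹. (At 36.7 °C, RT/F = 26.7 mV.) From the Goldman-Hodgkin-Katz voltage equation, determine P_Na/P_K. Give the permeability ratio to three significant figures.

8.27

Let α = P_Na/P_K. GHK: Vm = 26.7·ln[(Kₒ + α·Naₒ)/(Kᵢ + α·Naᵢ)].
e^(Vm/26.7) = e^(37.6/26.7) = 4.0888
So 4.0888·(Kᵢ + α·Naᵢ) = Kₒ + α·Naₒ → α = (4.0888·107.0 − 3.72) / (106.0 − 4.0888·13.1)
α = (437.5 − 3.72) / (106.0 − 53.56) = 433.8/52.44 = 8.272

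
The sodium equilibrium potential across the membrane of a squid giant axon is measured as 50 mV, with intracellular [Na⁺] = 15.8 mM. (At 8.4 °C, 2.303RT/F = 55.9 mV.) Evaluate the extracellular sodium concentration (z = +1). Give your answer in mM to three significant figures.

Nernst: E = (55.9/1) · log₁₀([out]/[in]), so log₁₀([out]/[in]) = 50.0 × 1 / 55.9 = 0.8945.
[out]/[in] = 10^(0.8945) = 7.842.
[out] = 7.842 × 15.8 = 123.9 mM.

124 mM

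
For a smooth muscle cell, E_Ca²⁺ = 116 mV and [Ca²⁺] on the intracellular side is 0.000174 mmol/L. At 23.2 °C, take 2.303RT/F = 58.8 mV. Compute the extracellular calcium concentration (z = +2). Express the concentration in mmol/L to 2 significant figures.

Nernst: E = (58.8/2) · log₁₀([out]/[in]), so log₁₀([out]/[in]) = 116.0 × 2 / 58.8 = 3.9456.
[out]/[in] = 10^(3.9456) = 8822.
[out] = 8822 × 0.000174 = 1.535 mmol/L.

1.5 mmol/L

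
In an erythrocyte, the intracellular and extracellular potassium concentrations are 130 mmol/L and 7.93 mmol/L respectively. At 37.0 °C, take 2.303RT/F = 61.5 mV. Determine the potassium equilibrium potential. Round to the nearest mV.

-75 mV

E = (61.5/z) · log₁₀([K⁺]_out/[K⁺]_in) with z = +1.
= (61.5/1) · log₁₀(7.93/130) = 61.50 · log₁₀(0.061)
= 61.50 · (-1.2147) = -74.70 mV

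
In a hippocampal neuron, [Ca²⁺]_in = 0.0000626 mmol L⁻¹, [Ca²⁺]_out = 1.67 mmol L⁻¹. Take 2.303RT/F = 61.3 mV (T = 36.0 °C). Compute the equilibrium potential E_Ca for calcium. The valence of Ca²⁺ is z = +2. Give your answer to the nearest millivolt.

E = (61.3/z) · log₁₀([Ca²⁺]_out/[Ca²⁺]_in) with z = +2.
= (61.3/2) · log₁₀(1.67/0.0000626) = 30.65 · log₁₀(2.668e+04)
= 30.65 · (4.4261) = 135.66 mV

136 mV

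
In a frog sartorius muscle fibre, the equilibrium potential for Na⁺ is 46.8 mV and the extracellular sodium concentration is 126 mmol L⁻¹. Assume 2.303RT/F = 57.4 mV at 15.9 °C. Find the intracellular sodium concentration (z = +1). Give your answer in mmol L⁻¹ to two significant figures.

Nernst: E = (57.4/1) · log₁₀([out]/[in]), so log₁₀([out]/[in]) = 46.8 × 1 / 57.4 = 0.8153.
[out]/[in] = 10^(0.8153) = 6.536.
[in] = 126 / 6.536 = 19.28 mmol L⁻¹.

19 mmol L⁻¹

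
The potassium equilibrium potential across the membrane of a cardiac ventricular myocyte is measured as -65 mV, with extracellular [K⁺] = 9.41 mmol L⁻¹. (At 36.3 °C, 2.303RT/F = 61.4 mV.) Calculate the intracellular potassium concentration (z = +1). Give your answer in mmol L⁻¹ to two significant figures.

Nernst: E = (61.4/1) · log₁₀([out]/[in]), so log₁₀([out]/[in]) = -65.0 × 1 / 61.4 = -1.0586.
[out]/[in] = 10^(-1.0586) = 0.08737.
[in] = 9.41 / 0.08737 = 107.7 mmol L⁻¹.

110 mmol L⁻¹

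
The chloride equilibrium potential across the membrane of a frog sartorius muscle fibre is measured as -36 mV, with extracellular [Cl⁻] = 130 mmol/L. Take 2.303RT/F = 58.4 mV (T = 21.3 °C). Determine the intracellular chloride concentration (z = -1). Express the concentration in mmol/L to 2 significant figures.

Nernst: E = (58.4/-1) · log₁₀([out]/[in]), so log₁₀([out]/[in]) = -36.0 × -1 / 58.4 = 0.6164.
[out]/[in] = 10^(0.6164) = 4.135.
[in] = 130 / 4.135 = 31.44 mmol/L.

31 mmol/L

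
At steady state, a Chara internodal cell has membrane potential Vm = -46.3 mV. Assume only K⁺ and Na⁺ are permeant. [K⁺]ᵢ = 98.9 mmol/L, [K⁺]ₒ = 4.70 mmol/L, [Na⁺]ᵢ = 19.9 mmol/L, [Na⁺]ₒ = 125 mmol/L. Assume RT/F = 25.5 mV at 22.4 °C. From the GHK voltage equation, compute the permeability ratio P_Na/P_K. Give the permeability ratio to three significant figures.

0.0936

Let α = P_Na/P_K. GHK: Vm = 25.5·ln[(Kₒ + α·Naₒ)/(Kᵢ + α·Naᵢ)].
e^(Vm/25.5) = e^(-46.3/25.5) = 0.16273
So 0.16273·(Kᵢ + α·Naᵢ) = Kₒ + α·Naₒ → α = (0.16273·98.9 − 4.7) / (125.0 − 0.16273·19.9)
α = (16.09 − 4.7) / (125.0 − 3.238) = 11.39/121.8 = 0.09357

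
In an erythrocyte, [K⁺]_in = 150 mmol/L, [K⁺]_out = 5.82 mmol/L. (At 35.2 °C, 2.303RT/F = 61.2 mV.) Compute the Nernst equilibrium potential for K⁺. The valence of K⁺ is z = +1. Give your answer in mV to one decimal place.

E = (61.2/z) · log₁₀([K⁺]_out/[K⁺]_in) with z = +1.
= (61.2/1) · log₁₀(5.82/150) = 61.20 · log₁₀(0.0388)
= 61.20 · (-1.4112) = -86.36 mV

-86.4 mV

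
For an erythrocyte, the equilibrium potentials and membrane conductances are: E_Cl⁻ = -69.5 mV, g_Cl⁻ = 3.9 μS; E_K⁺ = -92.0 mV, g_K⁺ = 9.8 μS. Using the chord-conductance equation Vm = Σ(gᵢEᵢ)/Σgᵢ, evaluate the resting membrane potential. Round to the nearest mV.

Σ gᵢEᵢ = 3.9·(-69.5) + 9.8·(-92.0) = -1172.65
Σ gᵢ = 3.9 + 9.8 = 13.7
Vm = -1172.65 / 13.7 = -85.59 mV

-86 mV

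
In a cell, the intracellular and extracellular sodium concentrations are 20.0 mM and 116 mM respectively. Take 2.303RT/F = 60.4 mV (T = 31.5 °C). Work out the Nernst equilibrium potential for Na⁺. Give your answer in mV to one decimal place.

46.1 mV

E = (60.4/z) · log₁₀([Na⁺]_out/[Na⁺]_in) with z = +1.
= (60.4/1) · log₁₀(116/20.0) = 60.40 · log₁₀(5.8)
= 60.40 · (0.7634) = 46.11 mV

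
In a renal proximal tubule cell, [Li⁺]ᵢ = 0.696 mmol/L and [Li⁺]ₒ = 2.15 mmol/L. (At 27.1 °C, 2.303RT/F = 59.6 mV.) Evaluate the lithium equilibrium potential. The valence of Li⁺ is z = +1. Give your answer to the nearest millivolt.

E = (59.6/z) · log₁₀([Li⁺]_out/[Li⁺]_in) with z = +1.
= (59.6/1) · log₁₀(2.15/0.696) = 59.60 · log₁₀(3.089)
= 59.60 · (0.4898) = 29.19 mV

29 mV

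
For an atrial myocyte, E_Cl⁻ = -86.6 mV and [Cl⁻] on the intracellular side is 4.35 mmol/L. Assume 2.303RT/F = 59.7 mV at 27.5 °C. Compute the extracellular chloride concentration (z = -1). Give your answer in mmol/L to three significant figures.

123 mmol/L

Nernst: E = (59.7/-1) · log₁₀([out]/[in]), so log₁₀([out]/[in]) = -86.6 × -1 / 59.7 = 1.4506.
[out]/[in] = 10^(1.4506) = 28.22.
[out] = 28.22 × 4.35 = 122.8 mmol/L.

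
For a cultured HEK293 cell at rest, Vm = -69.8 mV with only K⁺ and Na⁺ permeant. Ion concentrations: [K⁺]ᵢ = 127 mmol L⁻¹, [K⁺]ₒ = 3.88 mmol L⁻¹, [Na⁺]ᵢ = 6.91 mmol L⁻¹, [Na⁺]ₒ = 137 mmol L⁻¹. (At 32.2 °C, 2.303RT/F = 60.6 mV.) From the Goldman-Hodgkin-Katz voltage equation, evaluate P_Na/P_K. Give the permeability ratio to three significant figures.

0.0372

Let α = P_Na/P_K. GHK: Vm = 60.6·log₁₀[(Kₒ + α·Naₒ)/(Kᵢ + α·Naᵢ)].
10^(Vm/60.6) = 10^(-69.8/60.6) = 0.070499
So 0.070499·(Kᵢ + α·Naᵢ) = Kₒ + α·Naₒ → α = (0.070499·127.0 − 3.88) / (137.0 − 0.070499·6.91)
α = (8.953 − 3.88) / (137.0 − 0.4872) = 5.073/136.5 = 0.03716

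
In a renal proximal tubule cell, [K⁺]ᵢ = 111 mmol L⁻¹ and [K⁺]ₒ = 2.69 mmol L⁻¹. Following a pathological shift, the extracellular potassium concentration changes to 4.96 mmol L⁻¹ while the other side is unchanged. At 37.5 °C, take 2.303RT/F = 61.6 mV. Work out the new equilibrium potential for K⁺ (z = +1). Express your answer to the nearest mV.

-83 mV

After the shift: [K⁺]_out = 4.96, [K⁺]_in = 111 mmol L⁻¹.
E_new = (61.6/1)·log₁₀(4.96/111) = 61.60 · (-1.3498) = -83.15 mV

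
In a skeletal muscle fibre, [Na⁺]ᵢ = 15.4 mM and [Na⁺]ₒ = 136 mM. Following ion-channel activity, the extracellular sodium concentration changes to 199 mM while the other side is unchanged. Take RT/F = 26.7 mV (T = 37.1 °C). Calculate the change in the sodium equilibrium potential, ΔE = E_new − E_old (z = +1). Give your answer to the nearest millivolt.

E_old = (26.7/1)·ln(136/15.4) = 58.16 mV
E_new = (26.7/1)·ln(199/15.4) = 68.32 mV
ΔE = 68.32 − (58.16) = 10.16 mV

10 mV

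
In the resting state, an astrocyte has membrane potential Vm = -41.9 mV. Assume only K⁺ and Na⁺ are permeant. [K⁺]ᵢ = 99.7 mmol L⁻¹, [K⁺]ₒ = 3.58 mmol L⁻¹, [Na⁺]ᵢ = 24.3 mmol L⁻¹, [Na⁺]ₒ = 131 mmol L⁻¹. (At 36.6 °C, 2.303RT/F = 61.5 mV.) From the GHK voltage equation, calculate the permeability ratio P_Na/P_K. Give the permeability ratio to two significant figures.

Let α = P_Na/P_K. GHK: Vm = 61.5·log₁₀[(Kₒ + α·Naₒ)/(Kᵢ + α·Naᵢ)].
10^(Vm/61.5) = 10^(-41.9/61.5) = 0.2083
So 0.2083·(Kᵢ + α·Naᵢ) = Kₒ + α·Naₒ → α = (0.2083·99.7 − 3.58) / (131.0 − 0.2083·24.3)
α = (20.77 − 3.58) / (131.0 − 5.062) = 17.19/125.9 = 0.1365

0.14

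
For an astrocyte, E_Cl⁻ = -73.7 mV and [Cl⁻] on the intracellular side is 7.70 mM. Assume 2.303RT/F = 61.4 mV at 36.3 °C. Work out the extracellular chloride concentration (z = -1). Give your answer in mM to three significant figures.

Nernst: E = (61.4/-1) · log₁₀([out]/[in]), so log₁₀([out]/[in]) = -73.7 × -1 / 61.4 = 1.2003.
[out]/[in] = 10^(1.2003) = 15.86.
[out] = 15.86 × 7.70 = 122.1 mM.

122 mM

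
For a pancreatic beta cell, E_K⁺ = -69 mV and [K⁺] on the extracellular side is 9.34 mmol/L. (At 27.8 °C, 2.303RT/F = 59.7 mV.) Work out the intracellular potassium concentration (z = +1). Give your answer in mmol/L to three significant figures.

134 mmol/L

Nernst: E = (59.7/1) · log₁₀([out]/[in]), so log₁₀([out]/[in]) = -69.0 × 1 / 59.7 = -1.1558.
[out]/[in] = 10^(-1.1558) = 0.06986.
[in] = 9.34 / 0.06986 = 133.7 mmol/L.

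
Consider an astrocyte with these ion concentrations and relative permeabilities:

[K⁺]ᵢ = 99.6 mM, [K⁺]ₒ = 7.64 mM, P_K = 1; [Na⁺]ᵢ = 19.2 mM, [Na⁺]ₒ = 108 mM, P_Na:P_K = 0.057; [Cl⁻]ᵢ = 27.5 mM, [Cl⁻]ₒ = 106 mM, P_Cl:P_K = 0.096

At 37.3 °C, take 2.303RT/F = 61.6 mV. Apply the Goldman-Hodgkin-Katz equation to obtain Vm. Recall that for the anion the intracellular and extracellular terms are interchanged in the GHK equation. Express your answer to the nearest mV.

Vm = 61.6 · log₁₀[(Σ P·[cation]ₒ + Σ P·[anion]ᵢ) / (Σ P·[cation]ᵢ + Σ P·[anion]ₒ)]
Numerator = 1×7.64 + 0.057×108 + 0.096×27.5 = 16.44
Denominator = 1×99.6 + 0.057×19.2 + 0.096×106 = 110.9
Vm = 61.6 · log₁₀(0.14825) = 61.6 × (-0.8290) = -51.07 mV

-51 mV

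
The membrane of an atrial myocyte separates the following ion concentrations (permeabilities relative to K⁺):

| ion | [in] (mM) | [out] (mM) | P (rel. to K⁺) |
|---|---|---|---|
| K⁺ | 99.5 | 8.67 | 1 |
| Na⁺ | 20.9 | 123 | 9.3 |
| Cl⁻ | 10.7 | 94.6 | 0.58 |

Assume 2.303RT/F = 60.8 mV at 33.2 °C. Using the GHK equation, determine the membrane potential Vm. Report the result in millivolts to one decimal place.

31.7 mV

Vm = 60.8 · log₁₀[(Σ P·[cation]ₒ + Σ P·[anion]ᵢ) / (Σ P·[cation]ᵢ + Σ P·[anion]ₒ)]
Numerator = 1×8.67 + 9.3×123 + 0.58×10.7 = 1159
Denominator = 1×99.5 + 9.3×20.9 + 0.58×94.6 = 348.7
Vm = 60.8 · log₁₀(3.3228) = 60.8 × (0.5215) = 31.71 mV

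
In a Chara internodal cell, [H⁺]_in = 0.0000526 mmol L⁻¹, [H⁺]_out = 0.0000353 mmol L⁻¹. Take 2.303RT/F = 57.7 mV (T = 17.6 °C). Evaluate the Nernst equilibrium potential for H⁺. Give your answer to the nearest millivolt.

-10 mV

E = (57.7/z) · log₁₀([H⁺]_out/[H⁺]_in) with z = +1.
= (57.7/1) · log₁₀(0.0000353/0.0000526) = 57.70 · log₁₀(0.6711)
= 57.70 · (-0.1732) = -9.99 mV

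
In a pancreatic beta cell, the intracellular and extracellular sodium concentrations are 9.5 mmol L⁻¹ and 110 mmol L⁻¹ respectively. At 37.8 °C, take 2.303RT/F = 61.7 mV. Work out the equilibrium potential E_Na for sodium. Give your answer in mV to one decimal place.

E = (61.7/z) · log₁₀([Na⁺]_out/[Na⁺]_in) with z = +1.
= (61.7/1) · log₁₀(110/9.5) = 61.70 · log₁₀(11.58)
= 61.70 · (1.0637) = 65.63 mV

65.6 mV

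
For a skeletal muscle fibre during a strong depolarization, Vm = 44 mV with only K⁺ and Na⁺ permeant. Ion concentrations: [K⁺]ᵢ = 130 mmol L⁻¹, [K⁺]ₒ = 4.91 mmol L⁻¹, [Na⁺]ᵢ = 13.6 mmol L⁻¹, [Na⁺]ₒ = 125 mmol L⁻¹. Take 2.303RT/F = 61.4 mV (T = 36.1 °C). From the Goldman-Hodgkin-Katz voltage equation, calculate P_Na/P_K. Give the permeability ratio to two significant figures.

Let α = P_Na/P_K. GHK: Vm = 61.4·log₁₀[(Kₒ + α·Naₒ)/(Kᵢ + α·Naᵢ)].
10^(Vm/61.4) = 10^(44.0/61.4) = 5.2073
So 5.2073·(Kᵢ + α·Naᵢ) = Kₒ + α·Naₒ → α = (5.2073·130.0 − 4.91) / (125.0 − 5.2073·13.6)
α = (676.9 − 4.91) / (125.0 − 70.82) = 672/54.18 = 12.4

12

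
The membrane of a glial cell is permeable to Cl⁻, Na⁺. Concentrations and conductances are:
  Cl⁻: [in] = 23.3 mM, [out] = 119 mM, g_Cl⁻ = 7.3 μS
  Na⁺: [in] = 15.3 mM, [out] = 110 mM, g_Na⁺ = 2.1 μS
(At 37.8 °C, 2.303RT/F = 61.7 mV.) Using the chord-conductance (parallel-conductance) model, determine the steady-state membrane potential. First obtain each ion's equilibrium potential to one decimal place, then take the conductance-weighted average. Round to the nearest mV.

-22 mV

E_Cl⁻ = (61.7/-1)·log₁₀(119/23.3) = -43.7 mV
E_Na⁺ = (61.7/1)·log₁₀(110/15.3) = 52.9 mV
Vm = (Σ gᵢEᵢ)/(Σ gᵢ) = (7.3·-43.7 + 2.1·52.9) / (7.3 + 2.1)
= -207.92 / 9.4 = -22.12 mV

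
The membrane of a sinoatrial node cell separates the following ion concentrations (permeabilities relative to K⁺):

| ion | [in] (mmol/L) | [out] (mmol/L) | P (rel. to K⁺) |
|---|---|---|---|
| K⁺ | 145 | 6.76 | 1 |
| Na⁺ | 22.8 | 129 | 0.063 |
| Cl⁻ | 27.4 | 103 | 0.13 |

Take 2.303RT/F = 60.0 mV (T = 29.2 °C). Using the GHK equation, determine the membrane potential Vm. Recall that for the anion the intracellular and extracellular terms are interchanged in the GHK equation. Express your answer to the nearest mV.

-56 mV

Vm = 60.0 · log₁₀[(Σ P·[cation]ₒ + Σ P·[anion]ᵢ) / (Σ P·[cation]ᵢ + Σ P·[anion]ₒ)]
Numerator = 1×6.76 + 0.063×129 + 0.13×27.4 = 18.45
Denominator = 1×145 + 0.063×22.8 + 0.13×103 = 159.8
Vm = 60.0 · log₁₀(0.11543) = 60.0 × (-0.9377) = -56.26 mV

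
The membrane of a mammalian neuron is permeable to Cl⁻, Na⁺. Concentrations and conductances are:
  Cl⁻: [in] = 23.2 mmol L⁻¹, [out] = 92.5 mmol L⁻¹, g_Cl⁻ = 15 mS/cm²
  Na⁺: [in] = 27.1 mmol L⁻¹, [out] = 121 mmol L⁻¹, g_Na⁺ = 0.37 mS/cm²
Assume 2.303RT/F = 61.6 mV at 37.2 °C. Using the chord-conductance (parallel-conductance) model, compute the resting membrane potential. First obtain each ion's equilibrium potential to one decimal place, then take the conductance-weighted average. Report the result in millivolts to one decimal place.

-35.1 mV

E_Cl⁻ = (61.6/-1)·log₁₀(92.5/23.2) = -37.0 mV
E_Na⁺ = (61.6/1)·log₁₀(121/27.1) = 40.0 mV
Vm = (Σ gᵢEᵢ)/(Σ gᵢ) = (15·-37.0 + 0.37·40.0) / (15 + 0.37)
= -540.20 / 15.37 = -35.15 mV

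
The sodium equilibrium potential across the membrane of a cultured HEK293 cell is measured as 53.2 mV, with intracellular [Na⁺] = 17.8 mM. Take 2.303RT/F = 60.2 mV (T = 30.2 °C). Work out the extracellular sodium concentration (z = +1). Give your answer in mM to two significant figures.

Nernst: E = (60.2/1) · log₁₀([out]/[in]), so log₁₀([out]/[in]) = 53.2 × 1 / 60.2 = 0.8837.
[out]/[in] = 10^(0.8837) = 7.651.
[out] = 7.651 × 17.8 = 136.2 mM.

140 mM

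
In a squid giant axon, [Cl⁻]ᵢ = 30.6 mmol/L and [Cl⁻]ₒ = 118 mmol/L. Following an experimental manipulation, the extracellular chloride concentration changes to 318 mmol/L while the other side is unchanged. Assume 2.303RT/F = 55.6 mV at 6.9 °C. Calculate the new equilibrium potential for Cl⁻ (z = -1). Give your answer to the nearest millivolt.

-57 mV

After the shift: [Cl⁻]_out = 318, [Cl⁻]_in = 30.6 mmol/L.
E_new = (55.6/-1)·log₁₀(318/30.6) = -55.60 · (1.0167) = -56.53 mV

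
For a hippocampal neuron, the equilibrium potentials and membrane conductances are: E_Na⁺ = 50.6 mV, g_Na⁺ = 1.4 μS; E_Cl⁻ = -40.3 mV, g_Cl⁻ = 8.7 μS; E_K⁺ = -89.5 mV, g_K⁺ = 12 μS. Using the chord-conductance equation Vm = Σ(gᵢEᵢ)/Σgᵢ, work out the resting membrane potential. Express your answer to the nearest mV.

Σ gᵢEᵢ = 1.4·(50.6) + 8.7·(-40.3) + 12·(-89.5) = -1353.77
Σ gᵢ = 1.4 + 8.7 + 12 = 22.1
Vm = -1353.77 / 22.1 = -61.26 mV

-61 mV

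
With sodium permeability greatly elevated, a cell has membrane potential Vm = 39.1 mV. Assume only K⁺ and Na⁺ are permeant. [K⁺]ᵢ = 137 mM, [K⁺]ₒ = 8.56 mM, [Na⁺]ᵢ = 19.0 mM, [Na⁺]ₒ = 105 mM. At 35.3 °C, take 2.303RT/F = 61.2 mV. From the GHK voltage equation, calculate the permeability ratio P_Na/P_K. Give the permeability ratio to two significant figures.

Let α = P_Na/P_K. GHK: Vm = 61.2·log₁₀[(Kₒ + α·Naₒ)/(Kᵢ + α·Naᵢ)].
10^(Vm/61.2) = 10^(39.1/61.2) = 4.354
So 4.354·(Kᵢ + α·Naᵢ) = Kₒ + α·Naₒ → α = (4.354·137.0 − 8.56) / (105.0 − 4.354·19.0)
α = (596.5 − 8.56) / (105.0 − 82.73) = 587.9/22.27 = 26.4

26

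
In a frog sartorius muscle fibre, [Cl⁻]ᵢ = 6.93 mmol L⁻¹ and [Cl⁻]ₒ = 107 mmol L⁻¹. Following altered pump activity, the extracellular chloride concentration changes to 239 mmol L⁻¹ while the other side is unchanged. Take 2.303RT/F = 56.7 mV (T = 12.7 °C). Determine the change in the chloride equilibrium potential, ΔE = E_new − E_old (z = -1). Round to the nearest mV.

-20 mV

E_old = (56.7/-1)·log₁₀(107/6.93) = -67.40 mV
E_new = (56.7/-1)·log₁₀(239/6.93) = -87.19 mV
ΔE = -87.19 − (-67.40) = -19.79 mV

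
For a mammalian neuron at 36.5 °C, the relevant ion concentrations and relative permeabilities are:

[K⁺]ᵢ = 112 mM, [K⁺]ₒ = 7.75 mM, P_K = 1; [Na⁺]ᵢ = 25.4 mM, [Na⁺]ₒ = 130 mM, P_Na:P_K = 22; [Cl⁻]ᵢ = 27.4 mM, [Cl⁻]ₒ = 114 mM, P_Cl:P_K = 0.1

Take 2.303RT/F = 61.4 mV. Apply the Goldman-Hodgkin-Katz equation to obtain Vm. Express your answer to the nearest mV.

Vm = 61.4 · log₁₀[(Σ P·[cation]ₒ + Σ P·[anion]ᵢ) / (Σ P·[cation]ᵢ + Σ P·[anion]ₒ)]
Numerator = 1×7.75 + 22×130 + 0.1×27.4 = 2870
Denominator = 1×112 + 22×25.4 + 0.1×114 = 682.2
Vm = 61.4 · log₁₀(4.2077) = 61.4 × (0.6240) = 38.32 mV

38 mV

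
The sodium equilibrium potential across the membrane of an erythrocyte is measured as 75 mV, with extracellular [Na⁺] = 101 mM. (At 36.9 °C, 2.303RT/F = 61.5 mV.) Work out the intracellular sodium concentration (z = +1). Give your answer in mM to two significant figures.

Nernst: E = (61.5/1) · log₁₀([out]/[in]), so log₁₀([out]/[in]) = 75.0 × 1 / 61.5 = 1.2195.
[out]/[in] = 10^(1.2195) = 16.58.
[in] = 101 / 16.58 = 6.093 mM.

6.1 mM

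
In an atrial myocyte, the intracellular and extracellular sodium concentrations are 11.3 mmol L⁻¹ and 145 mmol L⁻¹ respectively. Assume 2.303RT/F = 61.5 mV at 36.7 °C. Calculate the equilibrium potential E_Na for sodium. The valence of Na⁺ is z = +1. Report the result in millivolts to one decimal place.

68.2 mV

E = (61.5/z) · log₁₀([Na⁺]_out/[Na⁺]_in) with z = +1.
= (61.5/1) · log₁₀(145/11.3) = 61.50 · log₁₀(12.83)
= 61.50 · (1.1083) = 68.16 mV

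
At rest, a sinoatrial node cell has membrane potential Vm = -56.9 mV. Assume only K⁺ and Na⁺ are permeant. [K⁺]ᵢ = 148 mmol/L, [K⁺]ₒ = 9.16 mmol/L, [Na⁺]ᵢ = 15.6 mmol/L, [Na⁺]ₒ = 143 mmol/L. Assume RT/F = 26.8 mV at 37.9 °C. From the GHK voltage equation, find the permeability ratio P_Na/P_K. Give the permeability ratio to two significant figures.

Let α = P_Na/P_K. GHK: Vm = 26.8·ln[(Kₒ + α·Naₒ)/(Kᵢ + α·Naᵢ)].
e^(Vm/26.8) = e^(-56.9/26.8) = 0.11966
So 0.11966·(Kᵢ + α·Naᵢ) = Kₒ + α·Naₒ → α = (0.11966·148.0 − 9.16) / (143.0 − 0.11966·15.6)
α = (17.71 − 9.16) / (143.0 − 1.867) = 8.549/141.1 = 0.06057

0.061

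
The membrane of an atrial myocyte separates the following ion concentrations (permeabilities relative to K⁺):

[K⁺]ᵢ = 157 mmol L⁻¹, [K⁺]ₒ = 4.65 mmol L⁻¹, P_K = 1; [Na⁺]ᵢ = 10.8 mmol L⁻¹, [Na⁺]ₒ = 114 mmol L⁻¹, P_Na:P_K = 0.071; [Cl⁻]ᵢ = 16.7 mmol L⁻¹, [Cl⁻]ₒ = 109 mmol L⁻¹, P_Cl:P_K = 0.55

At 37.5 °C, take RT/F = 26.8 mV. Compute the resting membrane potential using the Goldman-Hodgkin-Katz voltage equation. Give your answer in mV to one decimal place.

Vm = 26.8 · ln[(Σ P·[cation]ₒ + Σ P·[anion]ᵢ) / (Σ P·[cation]ᵢ + Σ P·[anion]ₒ)]
Numerator = 1×4.65 + 0.071×114 + 0.55×16.7 = 21.93
Denominator = 1×157 + 0.071×10.8 + 0.55×109 = 217.7
Vm = 26.8 · ln(0.10072) = 26.8 × (-2.2954) = -61.52 mV

-61.5 mV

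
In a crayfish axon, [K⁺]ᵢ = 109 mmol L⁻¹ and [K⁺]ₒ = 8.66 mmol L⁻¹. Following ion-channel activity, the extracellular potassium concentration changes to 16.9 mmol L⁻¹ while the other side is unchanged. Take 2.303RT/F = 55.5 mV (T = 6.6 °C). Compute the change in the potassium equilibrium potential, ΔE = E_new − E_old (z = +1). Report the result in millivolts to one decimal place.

E_old = (55.5/1)·log₁₀(8.66/109) = -61.04 mV
E_new = (55.5/1)·log₁₀(16.9/109) = -44.93 mV
ΔE = -44.93 − (-61.04) = 16.12 mV

16.1 mV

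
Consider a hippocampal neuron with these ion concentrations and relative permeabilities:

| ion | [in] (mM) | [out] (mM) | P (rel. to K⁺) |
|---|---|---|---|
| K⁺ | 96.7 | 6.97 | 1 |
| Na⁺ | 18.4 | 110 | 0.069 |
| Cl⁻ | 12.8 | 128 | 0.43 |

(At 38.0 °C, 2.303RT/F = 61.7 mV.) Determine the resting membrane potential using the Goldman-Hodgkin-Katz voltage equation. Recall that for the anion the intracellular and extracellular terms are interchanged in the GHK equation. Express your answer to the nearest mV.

-54 mV

Vm = 61.7 · log₁₀[(Σ P·[cation]ₒ + Σ P·[anion]ᵢ) / (Σ P·[cation]ᵢ + Σ P·[anion]ₒ)]
Numerator = 1×6.97 + 0.069×110 + 0.43×12.8 = 20.06
Denominator = 1×96.7 + 0.069×18.4 + 0.43×128 = 153
Vm = 61.7 · log₁₀(0.13113) = 61.7 × (-0.8823) = -54.44 mV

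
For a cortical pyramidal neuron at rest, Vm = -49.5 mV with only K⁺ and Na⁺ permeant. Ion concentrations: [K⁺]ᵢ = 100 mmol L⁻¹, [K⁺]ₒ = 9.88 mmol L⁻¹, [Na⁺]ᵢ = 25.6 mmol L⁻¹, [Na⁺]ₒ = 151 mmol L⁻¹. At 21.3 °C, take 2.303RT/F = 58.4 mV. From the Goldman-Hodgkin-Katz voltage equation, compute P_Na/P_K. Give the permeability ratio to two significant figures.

Let α = P_Na/P_K. GHK: Vm = 58.4·log₁₀[(Kₒ + α·Naₒ)/(Kᵢ + α·Naᵢ)].
10^(Vm/58.4) = 10^(-49.5/58.4) = 0.14204
So 0.14204·(Kᵢ + α·Naᵢ) = Kₒ + α·Naₒ → α = (0.14204·100.0 − 9.88) / (151.0 − 0.14204·25.6)
α = (14.2 − 9.88) / (151.0 − 3.636) = 4.324/147.4 = 0.02934

0.029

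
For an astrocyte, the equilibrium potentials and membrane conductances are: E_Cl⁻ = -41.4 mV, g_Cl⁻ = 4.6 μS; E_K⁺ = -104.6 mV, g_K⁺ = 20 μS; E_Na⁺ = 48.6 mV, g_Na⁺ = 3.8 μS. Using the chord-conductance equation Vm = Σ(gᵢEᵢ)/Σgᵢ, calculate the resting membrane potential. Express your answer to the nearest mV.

-74 mV

Σ gᵢEᵢ = 4.6·(-41.4) + 20·(-104.6) + 3.8·(48.6) = -2097.76
Σ gᵢ = 4.6 + 20 + 3.8 = 28.4
Vm = -2097.76 / 28.4 = -73.86 mV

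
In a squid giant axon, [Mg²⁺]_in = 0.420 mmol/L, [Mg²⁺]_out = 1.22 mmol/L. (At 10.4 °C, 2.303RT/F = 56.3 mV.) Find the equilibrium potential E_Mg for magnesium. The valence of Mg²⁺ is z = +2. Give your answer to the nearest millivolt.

E = (56.3/z) · log₁₀([Mg²⁺]_out/[Mg²⁺]_in) with z = +2.
= (56.3/2) · log₁₀(1.22/0.420) = 28.15 · log₁₀(2.905)
= 28.15 · (0.4631) = 13.04 mV

13 mV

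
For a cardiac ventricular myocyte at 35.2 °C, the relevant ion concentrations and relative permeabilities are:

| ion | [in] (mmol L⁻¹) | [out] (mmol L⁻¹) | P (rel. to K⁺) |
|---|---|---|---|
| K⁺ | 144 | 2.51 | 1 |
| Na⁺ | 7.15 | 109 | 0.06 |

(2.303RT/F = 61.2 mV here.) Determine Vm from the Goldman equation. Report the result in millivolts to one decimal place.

-73.6 mV

Vm = 61.2 · log₁₀[(Σ P·[cation]ₒ + Σ P·[anion]ᵢ) / (Σ P·[cation]ᵢ + Σ P·[anion]ₒ)]
Numerator = 1×2.51 + 0.06×109 = 9.05
Denominator = 1×144 + 0.06×7.15 = 144.4
Vm = 61.2 · log₁₀(0.062661) = 61.2 × (-1.2030) = -73.62 mV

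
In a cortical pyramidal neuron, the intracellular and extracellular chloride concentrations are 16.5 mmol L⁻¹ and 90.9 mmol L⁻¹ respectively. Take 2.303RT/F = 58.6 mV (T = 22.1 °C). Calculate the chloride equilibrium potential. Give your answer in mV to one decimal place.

E = (58.6/z) · log₁₀([Cl⁻]_out/[Cl⁻]_in) with z = -1.
For an anion, dividing by z = -1 reverses the sign.
= (58.6/-1) · log₁₀(90.9/16.5) = -58.60 · log₁₀(5.509)
= -58.60 · (0.7411) = -43.43 mV

-43.4 mV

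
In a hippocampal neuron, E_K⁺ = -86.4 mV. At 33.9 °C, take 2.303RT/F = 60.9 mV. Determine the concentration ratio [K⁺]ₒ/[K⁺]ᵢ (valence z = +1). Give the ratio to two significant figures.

0.038

log₁₀([out]/[in]) = E·z/(60.9) = -86.4 × 1 / 60.9 = -1.4187
[out]/[in] = 10^(-1.4187) = 0.03813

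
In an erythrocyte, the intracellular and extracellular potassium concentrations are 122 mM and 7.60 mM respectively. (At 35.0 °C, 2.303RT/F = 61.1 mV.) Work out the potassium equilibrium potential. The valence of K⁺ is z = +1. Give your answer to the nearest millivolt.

E = (61.1/z) · log₁₀([K⁺]_out/[K⁺]_in) with z = +1.
= (61.1/1) · log₁₀(7.60/122) = 61.10 · log₁₀(0.0623)
= 61.10 · (-1.2055) = -73.66 mV

-74 mV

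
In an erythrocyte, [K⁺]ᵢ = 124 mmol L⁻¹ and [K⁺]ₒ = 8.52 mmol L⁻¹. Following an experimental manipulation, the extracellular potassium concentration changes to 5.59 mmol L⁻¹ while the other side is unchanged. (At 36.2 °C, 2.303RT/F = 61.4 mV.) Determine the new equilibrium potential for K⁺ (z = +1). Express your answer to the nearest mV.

-83 mV

After the shift: [K⁺]_out = 5.59, [K⁺]_in = 124 mmol L⁻¹.
E_new = (61.4/1)·log₁₀(5.59/124) = 61.40 · (-1.3460) = -82.65 mV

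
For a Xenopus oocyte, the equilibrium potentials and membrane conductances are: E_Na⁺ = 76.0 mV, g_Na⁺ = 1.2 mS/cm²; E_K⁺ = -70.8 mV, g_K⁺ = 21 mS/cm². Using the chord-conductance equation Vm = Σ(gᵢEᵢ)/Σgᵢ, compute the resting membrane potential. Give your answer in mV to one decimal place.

-62.9 mV

Σ gᵢEᵢ = 1.2·(76.0) + 21·(-70.8) = -1395.60
Σ gᵢ = 1.2 + 21 = 22.2
Vm = -1395.60 / 22.2 = -62.86 mV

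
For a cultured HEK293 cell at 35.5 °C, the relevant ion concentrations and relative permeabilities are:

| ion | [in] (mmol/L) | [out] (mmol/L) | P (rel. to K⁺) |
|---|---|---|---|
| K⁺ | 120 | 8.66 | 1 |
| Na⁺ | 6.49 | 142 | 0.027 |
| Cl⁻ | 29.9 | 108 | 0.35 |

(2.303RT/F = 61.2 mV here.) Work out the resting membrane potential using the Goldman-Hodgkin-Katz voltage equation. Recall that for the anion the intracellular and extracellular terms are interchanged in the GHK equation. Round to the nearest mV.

Vm = 61.2 · log₁₀[(Σ P·[cation]ₒ + Σ P·[anion]ᵢ) / (Σ P·[cation]ᵢ + Σ P·[anion]ₒ)]
Numerator = 1×8.66 + 0.027×142 + 0.35×29.9 = 22.96
Denominator = 1×120 + 0.027×6.49 + 0.35×108 = 158
Vm = 61.2 · log₁₀(0.14533) = 61.2 × (-0.8376) = -51.26 mV

-51 mV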